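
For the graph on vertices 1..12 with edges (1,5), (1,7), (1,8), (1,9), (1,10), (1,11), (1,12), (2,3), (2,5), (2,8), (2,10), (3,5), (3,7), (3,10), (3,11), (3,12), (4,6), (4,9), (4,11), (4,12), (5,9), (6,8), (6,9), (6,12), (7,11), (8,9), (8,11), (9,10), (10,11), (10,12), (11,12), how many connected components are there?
1 (components: {1, 2, 3, 4, 5, 6, 7, 8, 9, 10, 11, 12})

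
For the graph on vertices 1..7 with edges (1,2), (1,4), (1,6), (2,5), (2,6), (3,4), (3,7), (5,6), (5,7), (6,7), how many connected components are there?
1 (components: {1, 2, 3, 4, 5, 6, 7})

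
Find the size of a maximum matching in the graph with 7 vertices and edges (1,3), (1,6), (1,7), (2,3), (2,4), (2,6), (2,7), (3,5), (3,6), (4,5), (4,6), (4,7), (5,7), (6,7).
3 (matching: (1,7), (2,6), (4,5); upper bound floor(n/2) = floor(7/2) = 3)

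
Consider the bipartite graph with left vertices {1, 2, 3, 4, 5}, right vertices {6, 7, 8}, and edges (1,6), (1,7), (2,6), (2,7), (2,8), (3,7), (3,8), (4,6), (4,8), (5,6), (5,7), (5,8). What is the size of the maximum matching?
3 (matching: (1,7), (2,8), (4,6); upper bound min(|L|,|R|) = min(5,3) = 3)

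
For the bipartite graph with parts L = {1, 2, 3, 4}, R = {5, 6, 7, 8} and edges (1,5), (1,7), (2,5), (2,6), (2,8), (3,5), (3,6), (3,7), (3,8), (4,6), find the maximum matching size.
4 (matching: (1,7), (2,8), (3,5), (4,6); upper bound min(|L|,|R|) = min(4,4) = 4)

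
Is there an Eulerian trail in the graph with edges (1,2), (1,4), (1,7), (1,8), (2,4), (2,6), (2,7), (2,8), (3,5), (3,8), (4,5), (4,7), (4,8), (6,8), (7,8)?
Yes (the graph is connected and exactly 2 vertices have odd degree: {2, 4}; any Eulerian path must start and end at those)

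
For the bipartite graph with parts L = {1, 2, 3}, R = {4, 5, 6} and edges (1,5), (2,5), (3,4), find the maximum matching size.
2 (matching: (1,5), (3,4); upper bound min(|L|,|R|) = min(3,3) = 3)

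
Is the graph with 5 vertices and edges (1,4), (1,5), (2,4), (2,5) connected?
No, it has 2 components: {1, 2, 4, 5}, {3}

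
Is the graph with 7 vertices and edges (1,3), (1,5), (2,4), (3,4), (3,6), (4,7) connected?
Yes (BFS from 1 visits [1, 3, 5, 4, 6, 2, 7] — all 7 vertices reached)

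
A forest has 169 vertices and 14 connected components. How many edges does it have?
155 (Each of the 14 component trees on V_i vertices has V_i - 1 edges; summing gives V - C = 169 - 14 = 155)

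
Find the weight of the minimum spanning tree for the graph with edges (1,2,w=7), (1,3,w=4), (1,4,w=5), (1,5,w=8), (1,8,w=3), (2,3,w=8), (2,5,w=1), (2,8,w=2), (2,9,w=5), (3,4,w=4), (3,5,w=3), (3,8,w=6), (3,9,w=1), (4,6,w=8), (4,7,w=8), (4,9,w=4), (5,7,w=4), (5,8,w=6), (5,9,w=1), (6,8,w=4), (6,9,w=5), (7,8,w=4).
20 (MST edges: (1,8,w=3), (2,5,w=1), (2,8,w=2), (3,4,w=4), (3,9,w=1), (5,7,w=4), (5,9,w=1), (6,8,w=4); sum of weights 3 + 1 + 2 + 4 + 1 + 4 + 1 + 4 = 20)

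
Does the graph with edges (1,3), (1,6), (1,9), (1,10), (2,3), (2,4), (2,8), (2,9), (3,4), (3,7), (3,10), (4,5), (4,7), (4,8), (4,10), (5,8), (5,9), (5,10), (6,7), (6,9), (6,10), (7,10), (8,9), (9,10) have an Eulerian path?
Yes (the graph is connected and exactly 2 vertices have odd degree: {3, 10}; any Eulerian path must start and end at those)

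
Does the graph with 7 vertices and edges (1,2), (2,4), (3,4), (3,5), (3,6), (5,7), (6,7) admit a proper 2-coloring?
Yes. Partition: {1, 4, 5, 6}, {2, 3, 7}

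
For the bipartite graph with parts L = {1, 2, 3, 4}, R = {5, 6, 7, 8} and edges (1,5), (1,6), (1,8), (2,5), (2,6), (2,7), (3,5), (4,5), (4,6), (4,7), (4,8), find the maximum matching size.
4 (matching: (1,8), (2,7), (3,5), (4,6); upper bound min(|L|,|R|) = min(4,4) = 4)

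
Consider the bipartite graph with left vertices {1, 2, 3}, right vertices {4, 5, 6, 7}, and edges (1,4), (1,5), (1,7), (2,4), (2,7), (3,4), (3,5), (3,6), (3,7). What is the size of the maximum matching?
3 (matching: (1,5), (2,7), (3,6); upper bound min(|L|,|R|) = min(3,4) = 3)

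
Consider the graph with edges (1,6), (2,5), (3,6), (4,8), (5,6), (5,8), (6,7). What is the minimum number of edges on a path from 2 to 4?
3 (path: 2 -> 5 -> 8 -> 4, 3 edges)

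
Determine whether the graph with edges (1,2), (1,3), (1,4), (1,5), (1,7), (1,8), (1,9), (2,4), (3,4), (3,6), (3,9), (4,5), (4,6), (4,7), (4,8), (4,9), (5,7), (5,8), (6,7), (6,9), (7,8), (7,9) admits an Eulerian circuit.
No (2 vertices have odd degree: {1, 9}; Eulerian circuit requires 0)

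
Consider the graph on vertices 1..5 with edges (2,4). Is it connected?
No, it has 4 components: {1}, {2, 4}, {3}, {5}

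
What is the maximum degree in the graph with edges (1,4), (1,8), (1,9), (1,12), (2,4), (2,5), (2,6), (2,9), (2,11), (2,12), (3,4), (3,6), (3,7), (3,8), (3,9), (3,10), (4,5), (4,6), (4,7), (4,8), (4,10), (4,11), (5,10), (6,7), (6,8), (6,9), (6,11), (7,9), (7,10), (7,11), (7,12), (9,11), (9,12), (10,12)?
9 (attained at vertex 4)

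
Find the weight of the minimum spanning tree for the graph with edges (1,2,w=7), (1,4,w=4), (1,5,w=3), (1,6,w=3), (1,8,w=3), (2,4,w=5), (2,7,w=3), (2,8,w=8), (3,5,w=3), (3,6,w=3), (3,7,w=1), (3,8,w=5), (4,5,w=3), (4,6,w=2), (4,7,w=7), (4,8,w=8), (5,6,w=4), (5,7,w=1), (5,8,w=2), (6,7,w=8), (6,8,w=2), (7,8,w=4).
14 (MST edges: (1,5,w=3), (2,7,w=3), (3,7,w=1), (4,6,w=2), (5,7,w=1), (5,8,w=2), (6,8,w=2); sum of weights 3 + 3 + 1 + 2 + 1 + 2 + 2 = 14)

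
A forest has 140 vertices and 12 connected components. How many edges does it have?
128 (Each of the 12 component trees on V_i vertices has V_i - 1 edges; summing gives V - C = 140 - 12 = 128)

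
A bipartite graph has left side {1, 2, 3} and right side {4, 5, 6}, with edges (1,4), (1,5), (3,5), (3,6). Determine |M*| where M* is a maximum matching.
2 (matching: (1,5), (3,6); upper bound min(|L|,|R|) = min(3,3) = 3)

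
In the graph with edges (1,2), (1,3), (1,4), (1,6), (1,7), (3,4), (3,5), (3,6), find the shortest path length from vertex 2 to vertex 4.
2 (path: 2 -> 1 -> 4, 2 edges)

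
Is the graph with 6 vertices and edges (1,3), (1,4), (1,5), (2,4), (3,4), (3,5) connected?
No, it has 2 components: {1, 2, 3, 4, 5}, {6}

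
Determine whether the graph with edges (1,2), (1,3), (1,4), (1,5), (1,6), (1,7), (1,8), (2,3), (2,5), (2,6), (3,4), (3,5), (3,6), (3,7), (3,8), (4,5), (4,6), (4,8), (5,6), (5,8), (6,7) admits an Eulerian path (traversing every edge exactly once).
No (4 vertices have odd degree: {1, 3, 4, 7}; Eulerian path requires 0 or 2)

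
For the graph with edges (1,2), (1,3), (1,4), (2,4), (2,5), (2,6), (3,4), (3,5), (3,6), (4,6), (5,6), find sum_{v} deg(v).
22 (handshake: sum of degrees = 2|E| = 2 x 11 = 22)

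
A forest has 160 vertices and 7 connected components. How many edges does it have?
153 (Each of the 7 component trees on V_i vertices has V_i - 1 edges; summing gives V - C = 160 - 7 = 153)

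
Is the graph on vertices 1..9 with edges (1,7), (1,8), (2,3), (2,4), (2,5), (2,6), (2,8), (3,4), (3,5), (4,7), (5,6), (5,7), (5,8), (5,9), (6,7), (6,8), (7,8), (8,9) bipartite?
No (odd cycle of length 3: 7 -> 1 -> 8 -> 7)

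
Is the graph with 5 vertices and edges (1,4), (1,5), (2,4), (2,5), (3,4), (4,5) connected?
Yes (BFS from 1 visits [1, 4, 5, 2, 3] — all 5 vertices reached)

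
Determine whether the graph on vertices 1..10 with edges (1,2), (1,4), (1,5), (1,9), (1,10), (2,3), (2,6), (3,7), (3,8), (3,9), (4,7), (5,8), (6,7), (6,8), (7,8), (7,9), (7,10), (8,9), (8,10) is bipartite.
No (odd cycle of length 5: 7 -> 10 -> 1 -> 2 -> 3 -> 7)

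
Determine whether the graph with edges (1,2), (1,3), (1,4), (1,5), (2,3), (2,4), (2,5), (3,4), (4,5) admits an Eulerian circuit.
No (2 vertices have odd degree: {3, 5}; Eulerian circuit requires 0)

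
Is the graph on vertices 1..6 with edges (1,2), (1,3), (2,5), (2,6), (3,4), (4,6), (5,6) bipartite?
No (odd cycle of length 5: 4 -> 3 -> 1 -> 2 -> 6 -> 4)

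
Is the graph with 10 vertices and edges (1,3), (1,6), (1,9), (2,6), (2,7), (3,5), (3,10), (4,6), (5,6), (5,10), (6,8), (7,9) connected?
Yes (BFS from 1 visits [1, 3, 6, 9, 5, 10, 2, 4, 8, 7] — all 10 vertices reached)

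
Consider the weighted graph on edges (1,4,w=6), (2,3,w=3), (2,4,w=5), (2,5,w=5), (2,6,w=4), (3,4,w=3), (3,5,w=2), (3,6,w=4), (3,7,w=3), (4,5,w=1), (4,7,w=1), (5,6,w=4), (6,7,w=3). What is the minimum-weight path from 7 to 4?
1 (path: 7 -> 4; weights 1 = 1)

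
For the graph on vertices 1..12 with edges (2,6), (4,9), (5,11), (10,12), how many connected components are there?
8 (components: {1}, {2, 6}, {3}, {4, 9}, {5, 11}, {7}, {8}, {10, 12})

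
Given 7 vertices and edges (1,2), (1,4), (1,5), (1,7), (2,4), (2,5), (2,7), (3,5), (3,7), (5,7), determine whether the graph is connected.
No, it has 2 components: {1, 2, 3, 4, 5, 7}, {6}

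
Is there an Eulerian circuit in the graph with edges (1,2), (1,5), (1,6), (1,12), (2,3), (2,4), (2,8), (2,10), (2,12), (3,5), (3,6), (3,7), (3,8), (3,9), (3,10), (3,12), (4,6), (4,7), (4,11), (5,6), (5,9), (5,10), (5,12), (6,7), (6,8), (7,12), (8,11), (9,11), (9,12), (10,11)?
Yes (the graph is connected and all 12 vertices have even degree)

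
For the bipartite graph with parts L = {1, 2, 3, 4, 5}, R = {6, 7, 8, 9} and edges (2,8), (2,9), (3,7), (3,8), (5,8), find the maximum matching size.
3 (matching: (2,9), (3,7), (5,8); upper bound min(|L|,|R|) = min(5,4) = 4)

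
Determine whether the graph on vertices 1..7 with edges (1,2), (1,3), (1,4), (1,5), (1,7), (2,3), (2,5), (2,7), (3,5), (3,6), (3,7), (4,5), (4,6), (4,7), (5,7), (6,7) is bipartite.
No (odd cycle of length 3: 5 -> 1 -> 3 -> 5)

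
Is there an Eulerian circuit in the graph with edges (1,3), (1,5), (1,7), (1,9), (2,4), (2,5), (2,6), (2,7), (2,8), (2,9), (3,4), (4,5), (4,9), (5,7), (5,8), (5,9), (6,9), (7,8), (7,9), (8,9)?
No (2 vertices have odd degree: {7, 9}; Eulerian circuit requires 0)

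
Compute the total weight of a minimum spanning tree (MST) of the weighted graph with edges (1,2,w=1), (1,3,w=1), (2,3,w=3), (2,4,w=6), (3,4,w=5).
7 (MST edges: (1,2,w=1), (1,3,w=1), (3,4,w=5); sum of weights 1 + 1 + 5 = 7)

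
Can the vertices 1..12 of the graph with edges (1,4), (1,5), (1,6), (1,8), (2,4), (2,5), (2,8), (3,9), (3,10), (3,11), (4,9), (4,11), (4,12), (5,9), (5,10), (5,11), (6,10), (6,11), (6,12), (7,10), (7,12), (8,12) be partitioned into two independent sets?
Yes. Partition: {1, 2, 9, 10, 11, 12}, {3, 4, 5, 6, 7, 8}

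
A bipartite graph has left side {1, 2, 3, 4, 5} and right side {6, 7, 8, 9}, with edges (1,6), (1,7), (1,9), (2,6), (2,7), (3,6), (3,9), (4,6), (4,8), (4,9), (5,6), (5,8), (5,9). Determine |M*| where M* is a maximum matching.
4 (matching: (1,9), (2,7), (3,6), (4,8); upper bound min(|L|,|R|) = min(5,4) = 4)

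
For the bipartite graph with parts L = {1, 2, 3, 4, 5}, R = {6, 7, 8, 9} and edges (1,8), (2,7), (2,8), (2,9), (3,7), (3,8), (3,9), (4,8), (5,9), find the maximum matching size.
3 (matching: (1,8), (2,9), (3,7); upper bound min(|L|,|R|) = min(5,4) = 4)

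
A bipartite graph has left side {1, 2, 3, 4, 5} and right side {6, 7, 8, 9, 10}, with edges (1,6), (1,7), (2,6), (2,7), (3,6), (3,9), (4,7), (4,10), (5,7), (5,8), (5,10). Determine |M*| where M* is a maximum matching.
5 (matching: (1,7), (2,6), (3,9), (4,10), (5,8); upper bound min(|L|,|R|) = min(5,5) = 5)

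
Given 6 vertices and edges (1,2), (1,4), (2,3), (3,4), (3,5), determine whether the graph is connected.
No, it has 2 components: {1, 2, 3, 4, 5}, {6}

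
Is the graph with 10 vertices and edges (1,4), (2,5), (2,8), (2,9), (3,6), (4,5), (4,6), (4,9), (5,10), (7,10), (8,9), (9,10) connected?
Yes (BFS from 1 visits [1, 4, 5, 6, 9, 2, 10, 3, 8, 7] — all 10 vertices reached)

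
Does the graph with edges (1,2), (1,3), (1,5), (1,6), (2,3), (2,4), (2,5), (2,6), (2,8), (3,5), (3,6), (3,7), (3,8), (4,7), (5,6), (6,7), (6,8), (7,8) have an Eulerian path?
Yes — and in fact it has an Eulerian circuit (the graph is connected and all 8 vertices have even degree)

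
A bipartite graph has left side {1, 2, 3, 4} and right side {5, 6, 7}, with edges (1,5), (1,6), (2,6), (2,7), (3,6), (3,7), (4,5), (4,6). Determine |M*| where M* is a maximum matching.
3 (matching: (1,6), (2,7), (4,5); upper bound min(|L|,|R|) = min(4,3) = 3)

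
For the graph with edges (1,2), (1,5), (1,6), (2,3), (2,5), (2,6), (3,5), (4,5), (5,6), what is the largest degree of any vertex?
5 (attained at vertex 5)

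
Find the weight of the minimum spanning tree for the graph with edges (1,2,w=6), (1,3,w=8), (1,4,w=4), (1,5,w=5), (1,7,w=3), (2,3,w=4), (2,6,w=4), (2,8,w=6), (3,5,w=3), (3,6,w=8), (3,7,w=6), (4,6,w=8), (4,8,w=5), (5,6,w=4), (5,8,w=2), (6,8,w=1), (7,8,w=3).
20 (MST edges: (1,4,w=4), (1,7,w=3), (2,3,w=4), (3,5,w=3), (5,8,w=2), (6,8,w=1), (7,8,w=3); sum of weights 4 + 3 + 4 + 3 + 2 + 1 + 3 = 20)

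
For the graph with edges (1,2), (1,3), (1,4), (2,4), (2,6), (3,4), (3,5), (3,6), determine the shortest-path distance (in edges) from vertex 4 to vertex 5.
2 (path: 4 -> 3 -> 5, 2 edges)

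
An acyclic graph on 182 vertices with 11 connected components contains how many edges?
171 (Each of the 11 component trees on V_i vertices has V_i - 1 edges; summing gives V - C = 182 - 11 = 171)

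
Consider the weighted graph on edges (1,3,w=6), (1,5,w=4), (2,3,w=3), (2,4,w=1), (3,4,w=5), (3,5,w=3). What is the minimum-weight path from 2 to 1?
9 (path: 2 -> 3 -> 1; weights 3 + 6 = 9)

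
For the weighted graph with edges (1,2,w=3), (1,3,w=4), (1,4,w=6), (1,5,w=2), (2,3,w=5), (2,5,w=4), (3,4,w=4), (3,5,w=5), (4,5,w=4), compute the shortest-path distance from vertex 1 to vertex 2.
3 (path: 1 -> 2; weights 3 = 3)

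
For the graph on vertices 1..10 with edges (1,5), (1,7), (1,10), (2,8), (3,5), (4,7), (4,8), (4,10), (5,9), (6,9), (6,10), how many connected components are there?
1 (components: {1, 2, 3, 4, 5, 6, 7, 8, 9, 10})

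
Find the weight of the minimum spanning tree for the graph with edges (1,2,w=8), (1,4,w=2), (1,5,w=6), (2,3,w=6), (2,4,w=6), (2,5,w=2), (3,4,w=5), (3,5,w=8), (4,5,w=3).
12 (MST edges: (1,4,w=2), (2,5,w=2), (3,4,w=5), (4,5,w=3); sum of weights 2 + 2 + 5 + 3 = 12)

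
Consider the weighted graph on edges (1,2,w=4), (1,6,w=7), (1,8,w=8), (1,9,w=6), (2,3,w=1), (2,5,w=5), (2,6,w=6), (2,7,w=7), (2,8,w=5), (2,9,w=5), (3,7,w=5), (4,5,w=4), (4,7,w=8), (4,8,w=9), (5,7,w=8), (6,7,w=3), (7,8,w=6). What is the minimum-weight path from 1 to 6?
7 (path: 1 -> 6; weights 7 = 7)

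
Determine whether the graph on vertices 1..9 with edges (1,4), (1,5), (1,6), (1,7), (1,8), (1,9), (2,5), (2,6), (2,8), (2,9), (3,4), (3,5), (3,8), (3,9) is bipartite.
Yes. Partition: {1, 2, 3}, {4, 5, 6, 7, 8, 9}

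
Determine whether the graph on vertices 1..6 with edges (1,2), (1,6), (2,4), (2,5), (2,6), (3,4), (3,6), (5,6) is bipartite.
No (odd cycle of length 3: 2 -> 1 -> 6 -> 2)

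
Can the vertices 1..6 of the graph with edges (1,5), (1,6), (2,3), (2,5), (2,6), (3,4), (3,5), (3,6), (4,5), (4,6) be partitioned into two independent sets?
No (odd cycle of length 3: 2 -> 6 -> 3 -> 2)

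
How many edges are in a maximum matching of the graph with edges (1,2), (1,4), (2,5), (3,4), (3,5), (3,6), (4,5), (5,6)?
3 (matching: (1,4), (2,5), (3,6); upper bound floor(n/2) = floor(6/2) = 3)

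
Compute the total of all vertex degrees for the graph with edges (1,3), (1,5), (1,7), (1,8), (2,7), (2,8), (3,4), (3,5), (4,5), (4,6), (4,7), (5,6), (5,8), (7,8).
28 (handshake: sum of degrees = 2|E| = 2 x 14 = 28)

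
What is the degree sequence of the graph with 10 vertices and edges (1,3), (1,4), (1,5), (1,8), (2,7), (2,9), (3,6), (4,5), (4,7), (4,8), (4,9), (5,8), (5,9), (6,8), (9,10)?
[5, 4, 4, 4, 4, 2, 2, 2, 2, 1] (degrees: deg(1)=4, deg(2)=2, deg(3)=2, deg(4)=5, deg(5)=4, deg(6)=2, deg(7)=2, deg(8)=4, deg(9)=4, deg(10)=1)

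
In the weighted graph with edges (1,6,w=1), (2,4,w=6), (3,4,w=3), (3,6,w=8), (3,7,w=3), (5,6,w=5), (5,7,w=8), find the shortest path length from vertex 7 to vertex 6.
11 (path: 7 -> 3 -> 6; weights 3 + 8 = 11)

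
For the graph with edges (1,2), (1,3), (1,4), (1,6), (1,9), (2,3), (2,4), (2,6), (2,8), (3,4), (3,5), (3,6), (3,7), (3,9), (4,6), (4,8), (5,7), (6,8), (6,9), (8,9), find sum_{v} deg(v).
40 (handshake: sum of degrees = 2|E| = 2 x 20 = 40)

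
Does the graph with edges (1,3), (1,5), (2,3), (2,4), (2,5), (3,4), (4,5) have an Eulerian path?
No (4 vertices have odd degree: {2, 3, 4, 5}; Eulerian path requires 0 or 2)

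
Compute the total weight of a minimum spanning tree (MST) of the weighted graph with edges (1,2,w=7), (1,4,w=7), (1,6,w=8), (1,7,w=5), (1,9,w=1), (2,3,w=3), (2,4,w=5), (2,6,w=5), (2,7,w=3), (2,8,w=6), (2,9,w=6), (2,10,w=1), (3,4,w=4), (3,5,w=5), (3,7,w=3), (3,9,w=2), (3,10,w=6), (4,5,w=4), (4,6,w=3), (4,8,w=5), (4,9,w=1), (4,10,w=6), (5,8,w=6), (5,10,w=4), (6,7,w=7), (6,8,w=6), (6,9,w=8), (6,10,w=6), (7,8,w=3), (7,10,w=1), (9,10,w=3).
19 (MST edges: (1,9,w=1), (2,3,w=3), (2,10,w=1), (3,9,w=2), (4,5,w=4), (4,6,w=3), (4,9,w=1), (7,8,w=3), (7,10,w=1); sum of weights 1 + 3 + 1 + 2 + 4 + 3 + 1 + 3 + 1 = 19)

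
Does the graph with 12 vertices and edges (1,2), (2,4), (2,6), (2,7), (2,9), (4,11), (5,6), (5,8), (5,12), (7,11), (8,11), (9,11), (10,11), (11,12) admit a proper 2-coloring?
Yes. Partition: {1, 3, 4, 6, 7, 8, 9, 10, 12}, {2, 5, 11}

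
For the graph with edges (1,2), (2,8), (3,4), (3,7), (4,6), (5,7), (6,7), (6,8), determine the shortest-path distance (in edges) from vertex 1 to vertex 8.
2 (path: 1 -> 2 -> 8, 2 edges)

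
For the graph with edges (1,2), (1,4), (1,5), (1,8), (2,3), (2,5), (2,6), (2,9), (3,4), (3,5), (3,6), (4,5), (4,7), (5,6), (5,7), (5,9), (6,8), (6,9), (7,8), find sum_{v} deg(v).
38 (handshake: sum of degrees = 2|E| = 2 x 19 = 38)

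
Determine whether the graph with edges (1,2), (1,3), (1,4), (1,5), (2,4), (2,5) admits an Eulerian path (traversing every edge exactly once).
Yes (the graph is connected and exactly 2 vertices have odd degree: {2, 3}; any Eulerian path must start and end at those)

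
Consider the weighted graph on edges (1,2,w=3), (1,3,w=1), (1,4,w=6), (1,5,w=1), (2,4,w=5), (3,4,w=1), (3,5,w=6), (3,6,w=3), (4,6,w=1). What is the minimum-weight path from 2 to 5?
4 (path: 2 -> 1 -> 5; weights 3 + 1 = 4)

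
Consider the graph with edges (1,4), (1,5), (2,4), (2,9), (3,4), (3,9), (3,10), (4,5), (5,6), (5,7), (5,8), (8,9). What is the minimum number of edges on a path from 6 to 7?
2 (path: 6 -> 5 -> 7, 2 edges)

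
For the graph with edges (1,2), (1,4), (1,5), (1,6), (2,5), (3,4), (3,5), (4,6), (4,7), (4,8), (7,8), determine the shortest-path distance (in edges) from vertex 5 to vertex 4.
2 (path: 5 -> 3 -> 4, 2 edges)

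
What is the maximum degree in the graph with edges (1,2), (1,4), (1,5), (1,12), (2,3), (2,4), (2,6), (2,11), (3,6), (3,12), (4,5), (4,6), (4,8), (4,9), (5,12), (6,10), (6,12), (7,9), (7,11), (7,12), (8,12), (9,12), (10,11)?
7 (attained at vertex 12)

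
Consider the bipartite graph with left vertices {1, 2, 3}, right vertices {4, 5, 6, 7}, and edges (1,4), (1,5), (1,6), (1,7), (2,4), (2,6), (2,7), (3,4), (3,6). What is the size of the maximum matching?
3 (matching: (1,5), (2,7), (3,6); upper bound min(|L|,|R|) = min(3,4) = 3)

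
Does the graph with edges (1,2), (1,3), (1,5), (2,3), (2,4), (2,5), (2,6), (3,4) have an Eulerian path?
No (4 vertices have odd degree: {1, 2, 3, 6}; Eulerian path requires 0 or 2)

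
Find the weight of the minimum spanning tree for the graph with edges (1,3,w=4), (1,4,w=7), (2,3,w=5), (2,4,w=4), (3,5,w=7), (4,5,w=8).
20 (MST edges: (1,3,w=4), (2,3,w=5), (2,4,w=4), (3,5,w=7); sum of weights 4 + 5 + 4 + 7 = 20)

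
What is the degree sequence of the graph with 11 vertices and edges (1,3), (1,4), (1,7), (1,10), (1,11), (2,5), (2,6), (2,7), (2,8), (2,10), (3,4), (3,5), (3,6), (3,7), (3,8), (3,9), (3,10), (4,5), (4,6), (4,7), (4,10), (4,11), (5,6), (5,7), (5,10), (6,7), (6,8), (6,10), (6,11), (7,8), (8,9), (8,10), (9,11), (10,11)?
[8, 8, 8, 7, 7, 6, 6, 5, 5, 5, 3] (degrees: deg(1)=5, deg(2)=5, deg(3)=8, deg(4)=7, deg(5)=6, deg(6)=8, deg(7)=7, deg(8)=6, deg(9)=3, deg(10)=8, deg(11)=5)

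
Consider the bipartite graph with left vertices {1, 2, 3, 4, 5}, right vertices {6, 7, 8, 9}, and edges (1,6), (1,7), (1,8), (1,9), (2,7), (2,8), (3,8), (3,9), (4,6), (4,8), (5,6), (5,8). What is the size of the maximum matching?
4 (matching: (1,9), (2,7), (3,8), (4,6); upper bound min(|L|,|R|) = min(5,4) = 4)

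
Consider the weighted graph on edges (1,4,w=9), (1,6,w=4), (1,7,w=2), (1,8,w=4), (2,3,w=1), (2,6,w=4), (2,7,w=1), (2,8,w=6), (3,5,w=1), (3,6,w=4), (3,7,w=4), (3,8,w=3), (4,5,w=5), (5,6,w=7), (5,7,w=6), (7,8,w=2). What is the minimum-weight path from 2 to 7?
1 (path: 2 -> 7; weights 1 = 1)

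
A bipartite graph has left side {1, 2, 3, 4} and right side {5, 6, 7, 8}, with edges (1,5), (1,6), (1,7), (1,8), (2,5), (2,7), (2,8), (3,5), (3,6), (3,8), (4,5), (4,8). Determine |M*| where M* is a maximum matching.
4 (matching: (1,8), (2,7), (3,6), (4,5); upper bound min(|L|,|R|) = min(4,4) = 4)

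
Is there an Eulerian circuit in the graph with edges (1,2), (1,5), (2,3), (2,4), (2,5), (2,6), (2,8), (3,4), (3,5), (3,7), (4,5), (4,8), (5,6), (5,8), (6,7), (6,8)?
Yes (the graph is connected and all 8 vertices have even degree)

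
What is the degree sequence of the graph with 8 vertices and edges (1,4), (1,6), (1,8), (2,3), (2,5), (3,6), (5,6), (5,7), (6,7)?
[4, 3, 3, 2, 2, 2, 1, 1] (degrees: deg(1)=3, deg(2)=2, deg(3)=2, deg(4)=1, deg(5)=3, deg(6)=4, deg(7)=2, deg(8)=1)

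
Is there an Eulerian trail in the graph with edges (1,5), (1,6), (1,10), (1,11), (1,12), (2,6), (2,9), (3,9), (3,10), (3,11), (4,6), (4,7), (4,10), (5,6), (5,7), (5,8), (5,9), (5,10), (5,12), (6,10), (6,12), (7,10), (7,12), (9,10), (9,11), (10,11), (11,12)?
No (8 vertices have odd degree: {1, 3, 4, 5, 8, 9, 11, 12}; Eulerian path requires 0 or 2)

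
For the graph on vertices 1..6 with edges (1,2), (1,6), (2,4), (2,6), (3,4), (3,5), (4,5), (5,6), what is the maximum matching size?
3 (matching: (1,2), (3,4), (5,6); upper bound floor(n/2) = floor(6/2) = 3)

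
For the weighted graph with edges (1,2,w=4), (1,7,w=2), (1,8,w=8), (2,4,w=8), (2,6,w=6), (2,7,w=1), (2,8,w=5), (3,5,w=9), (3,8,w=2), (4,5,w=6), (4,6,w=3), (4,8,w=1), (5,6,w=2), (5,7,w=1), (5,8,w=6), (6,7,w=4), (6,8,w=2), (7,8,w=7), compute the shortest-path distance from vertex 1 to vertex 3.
9 (path: 1 -> 7 -> 5 -> 6 -> 8 -> 3; weights 2 + 1 + 2 + 2 + 2 = 9)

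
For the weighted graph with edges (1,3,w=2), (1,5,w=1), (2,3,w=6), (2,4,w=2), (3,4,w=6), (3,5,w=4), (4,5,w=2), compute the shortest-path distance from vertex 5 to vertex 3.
3 (path: 5 -> 1 -> 3; weights 1 + 2 = 3)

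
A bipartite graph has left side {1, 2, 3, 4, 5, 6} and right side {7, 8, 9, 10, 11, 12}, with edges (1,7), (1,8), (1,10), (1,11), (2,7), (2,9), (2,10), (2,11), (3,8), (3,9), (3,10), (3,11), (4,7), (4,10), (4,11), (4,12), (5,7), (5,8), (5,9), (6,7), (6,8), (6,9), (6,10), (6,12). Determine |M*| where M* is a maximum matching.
6 (matching: (1,11), (2,10), (3,9), (4,12), (5,8), (6,7); upper bound min(|L|,|R|) = min(6,6) = 6)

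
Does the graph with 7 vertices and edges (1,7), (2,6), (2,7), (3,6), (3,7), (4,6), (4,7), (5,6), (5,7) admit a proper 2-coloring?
Yes. Partition: {1, 2, 3, 4, 5}, {6, 7}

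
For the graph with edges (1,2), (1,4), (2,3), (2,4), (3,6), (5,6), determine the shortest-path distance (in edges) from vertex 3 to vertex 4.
2 (path: 3 -> 2 -> 4, 2 edges)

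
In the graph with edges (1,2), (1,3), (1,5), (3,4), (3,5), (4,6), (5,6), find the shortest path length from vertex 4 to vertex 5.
2 (path: 4 -> 3 -> 5, 2 edges)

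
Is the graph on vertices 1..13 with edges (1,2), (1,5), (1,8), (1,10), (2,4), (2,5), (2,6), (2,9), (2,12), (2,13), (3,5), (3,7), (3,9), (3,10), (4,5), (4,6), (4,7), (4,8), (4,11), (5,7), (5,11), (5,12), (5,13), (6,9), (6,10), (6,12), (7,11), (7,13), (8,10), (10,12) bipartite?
No (odd cycle of length 3: 10 -> 1 -> 8 -> 10)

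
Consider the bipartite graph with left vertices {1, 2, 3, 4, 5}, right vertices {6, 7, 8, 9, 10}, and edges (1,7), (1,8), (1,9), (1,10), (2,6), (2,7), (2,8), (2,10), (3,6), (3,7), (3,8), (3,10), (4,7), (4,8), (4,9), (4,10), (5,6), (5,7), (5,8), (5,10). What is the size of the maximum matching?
5 (matching: (1,10), (2,8), (3,7), (4,9), (5,6); upper bound min(|L|,|R|) = min(5,5) = 5)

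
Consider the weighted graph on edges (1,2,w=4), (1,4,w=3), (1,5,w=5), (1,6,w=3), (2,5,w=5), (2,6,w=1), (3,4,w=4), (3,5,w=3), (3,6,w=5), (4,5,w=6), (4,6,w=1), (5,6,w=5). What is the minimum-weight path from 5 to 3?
3 (path: 5 -> 3; weights 3 = 3)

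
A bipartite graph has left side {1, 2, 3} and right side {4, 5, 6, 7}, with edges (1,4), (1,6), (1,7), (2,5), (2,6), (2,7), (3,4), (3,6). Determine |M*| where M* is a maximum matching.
3 (matching: (1,7), (2,5), (3,6); upper bound min(|L|,|R|) = min(3,4) = 3)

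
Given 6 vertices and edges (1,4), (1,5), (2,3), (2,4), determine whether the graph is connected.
No, it has 2 components: {1, 2, 3, 4, 5}, {6}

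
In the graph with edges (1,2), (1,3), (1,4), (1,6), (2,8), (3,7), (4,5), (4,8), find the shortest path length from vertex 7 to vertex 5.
4 (path: 7 -> 3 -> 1 -> 4 -> 5, 4 edges)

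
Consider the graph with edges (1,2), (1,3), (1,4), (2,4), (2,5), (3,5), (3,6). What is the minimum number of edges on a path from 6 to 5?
2 (path: 6 -> 3 -> 5, 2 edges)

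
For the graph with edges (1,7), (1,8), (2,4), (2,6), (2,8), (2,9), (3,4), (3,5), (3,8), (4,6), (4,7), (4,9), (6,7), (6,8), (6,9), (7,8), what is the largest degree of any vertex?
5 (attained at vertices 4, 6, 8)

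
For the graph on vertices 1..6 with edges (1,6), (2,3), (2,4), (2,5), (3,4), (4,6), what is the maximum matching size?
3 (matching: (1,6), (2,5), (3,4); upper bound floor(n/2) = floor(6/2) = 3)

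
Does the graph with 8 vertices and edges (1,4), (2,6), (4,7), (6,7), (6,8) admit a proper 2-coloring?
Yes. Partition: {1, 2, 3, 5, 7, 8}, {4, 6}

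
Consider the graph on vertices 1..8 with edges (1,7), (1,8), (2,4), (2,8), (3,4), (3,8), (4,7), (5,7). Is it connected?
No, it has 2 components: {1, 2, 3, 4, 5, 7, 8}, {6}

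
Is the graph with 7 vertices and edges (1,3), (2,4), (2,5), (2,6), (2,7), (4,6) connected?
No, it has 2 components: {1, 3}, {2, 4, 5, 6, 7}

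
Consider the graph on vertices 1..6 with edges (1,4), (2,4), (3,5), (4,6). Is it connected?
No, it has 2 components: {1, 2, 4, 6}, {3, 5}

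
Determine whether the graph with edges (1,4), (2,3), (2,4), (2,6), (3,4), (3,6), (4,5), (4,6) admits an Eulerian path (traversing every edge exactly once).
No (6 vertices have odd degree: {1, 2, 3, 4, 5, 6}; Eulerian path requires 0 or 2)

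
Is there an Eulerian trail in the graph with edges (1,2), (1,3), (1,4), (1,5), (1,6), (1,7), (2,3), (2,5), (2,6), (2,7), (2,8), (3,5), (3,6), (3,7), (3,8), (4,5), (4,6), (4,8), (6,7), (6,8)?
Yes — and in fact it has an Eulerian circuit (the graph is connected and all 8 vertices have even degree)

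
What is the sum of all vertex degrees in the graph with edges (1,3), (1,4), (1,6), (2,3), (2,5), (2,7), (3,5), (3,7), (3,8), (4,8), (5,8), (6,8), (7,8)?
26 (handshake: sum of degrees = 2|E| = 2 x 13 = 26)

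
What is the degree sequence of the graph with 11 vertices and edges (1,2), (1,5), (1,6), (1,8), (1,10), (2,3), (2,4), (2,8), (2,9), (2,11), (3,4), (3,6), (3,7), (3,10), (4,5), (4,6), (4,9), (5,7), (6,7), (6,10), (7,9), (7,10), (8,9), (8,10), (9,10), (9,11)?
[6, 6, 6, 5, 5, 5, 5, 5, 4, 3, 2] (degrees: deg(1)=5, deg(2)=6, deg(3)=5, deg(4)=5, deg(5)=3, deg(6)=5, deg(7)=5, deg(8)=4, deg(9)=6, deg(10)=6, deg(11)=2)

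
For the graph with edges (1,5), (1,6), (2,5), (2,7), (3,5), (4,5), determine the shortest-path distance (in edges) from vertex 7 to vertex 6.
4 (path: 7 -> 2 -> 5 -> 1 -> 6, 4 edges)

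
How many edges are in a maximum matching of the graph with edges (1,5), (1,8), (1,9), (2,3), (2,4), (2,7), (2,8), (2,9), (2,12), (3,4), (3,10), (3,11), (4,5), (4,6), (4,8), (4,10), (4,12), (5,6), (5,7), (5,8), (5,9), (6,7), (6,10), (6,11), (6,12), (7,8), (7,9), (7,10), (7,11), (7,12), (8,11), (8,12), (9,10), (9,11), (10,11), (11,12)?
6 (matching: (1,9), (2,3), (4,6), (5,7), (8,12), (10,11); upper bound floor(n/2) = floor(12/2) = 6)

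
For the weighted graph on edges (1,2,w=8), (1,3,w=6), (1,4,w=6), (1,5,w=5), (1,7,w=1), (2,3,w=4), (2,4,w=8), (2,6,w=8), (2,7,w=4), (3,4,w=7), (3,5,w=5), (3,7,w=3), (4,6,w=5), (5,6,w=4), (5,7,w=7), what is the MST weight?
22 (MST edges: (1,5,w=5), (1,7,w=1), (2,7,w=4), (3,7,w=3), (4,6,w=5), (5,6,w=4); sum of weights 5 + 1 + 4 + 3 + 5 + 4 = 22)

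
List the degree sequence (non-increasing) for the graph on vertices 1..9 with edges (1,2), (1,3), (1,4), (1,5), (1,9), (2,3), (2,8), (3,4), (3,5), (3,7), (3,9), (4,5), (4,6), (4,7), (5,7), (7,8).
[6, 5, 5, 4, 4, 3, 2, 2, 1] (degrees: deg(1)=5, deg(2)=3, deg(3)=6, deg(4)=5, deg(5)=4, deg(6)=1, deg(7)=4, deg(8)=2, deg(9)=2)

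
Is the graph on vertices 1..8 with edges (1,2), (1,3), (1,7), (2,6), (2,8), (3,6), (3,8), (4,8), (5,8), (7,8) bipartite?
Yes. Partition: {1, 6, 8}, {2, 3, 4, 5, 7}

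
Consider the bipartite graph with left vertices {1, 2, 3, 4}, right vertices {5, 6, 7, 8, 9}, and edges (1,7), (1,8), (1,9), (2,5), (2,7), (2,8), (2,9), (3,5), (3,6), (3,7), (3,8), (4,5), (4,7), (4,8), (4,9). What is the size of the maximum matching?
4 (matching: (1,9), (2,8), (3,6), (4,7); upper bound min(|L|,|R|) = min(4,5) = 4)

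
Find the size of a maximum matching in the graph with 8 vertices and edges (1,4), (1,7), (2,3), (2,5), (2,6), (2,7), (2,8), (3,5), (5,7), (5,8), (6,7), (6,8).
4 (matching: (1,4), (2,7), (3,5), (6,8); upper bound floor(n/2) = floor(8/2) = 4)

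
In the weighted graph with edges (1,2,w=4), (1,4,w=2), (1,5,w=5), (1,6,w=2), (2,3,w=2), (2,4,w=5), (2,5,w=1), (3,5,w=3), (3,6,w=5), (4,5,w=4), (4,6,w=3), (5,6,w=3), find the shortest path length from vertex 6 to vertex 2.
4 (path: 6 -> 5 -> 2; weights 3 + 1 = 4)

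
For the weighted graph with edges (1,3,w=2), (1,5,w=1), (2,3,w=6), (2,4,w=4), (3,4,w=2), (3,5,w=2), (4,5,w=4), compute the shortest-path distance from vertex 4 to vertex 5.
4 (path: 4 -> 5; weights 4 = 4)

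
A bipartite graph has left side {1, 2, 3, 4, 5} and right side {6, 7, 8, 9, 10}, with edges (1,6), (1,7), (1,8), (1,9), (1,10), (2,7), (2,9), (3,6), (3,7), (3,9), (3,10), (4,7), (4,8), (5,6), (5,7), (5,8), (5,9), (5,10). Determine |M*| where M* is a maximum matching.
5 (matching: (1,10), (2,9), (3,7), (4,8), (5,6); upper bound min(|L|,|R|) = min(5,5) = 5)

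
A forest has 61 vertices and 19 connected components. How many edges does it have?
42 (Each of the 19 component trees on V_i vertices has V_i - 1 edges; summing gives V - C = 61 - 19 = 42)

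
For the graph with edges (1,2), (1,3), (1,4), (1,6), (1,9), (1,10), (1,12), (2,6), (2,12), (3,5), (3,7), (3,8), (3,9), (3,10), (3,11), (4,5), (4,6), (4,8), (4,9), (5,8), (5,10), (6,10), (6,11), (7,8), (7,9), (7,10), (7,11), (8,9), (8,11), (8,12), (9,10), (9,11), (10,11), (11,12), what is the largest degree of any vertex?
7 (attained at vertices 1, 3, 8, 9, 10, 11)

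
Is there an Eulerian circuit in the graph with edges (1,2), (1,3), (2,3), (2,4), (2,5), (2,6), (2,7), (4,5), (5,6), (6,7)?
No (2 vertices have odd degree: {5, 6}; Eulerian circuit requires 0)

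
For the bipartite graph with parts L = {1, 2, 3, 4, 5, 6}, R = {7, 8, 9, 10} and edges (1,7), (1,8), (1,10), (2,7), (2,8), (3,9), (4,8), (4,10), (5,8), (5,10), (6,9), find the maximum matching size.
4 (matching: (1,10), (2,7), (3,9), (4,8); upper bound min(|L|,|R|) = min(6,4) = 4)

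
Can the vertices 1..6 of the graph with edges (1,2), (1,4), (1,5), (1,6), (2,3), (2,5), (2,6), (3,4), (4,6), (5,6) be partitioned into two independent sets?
No (odd cycle of length 3: 6 -> 1 -> 2 -> 6)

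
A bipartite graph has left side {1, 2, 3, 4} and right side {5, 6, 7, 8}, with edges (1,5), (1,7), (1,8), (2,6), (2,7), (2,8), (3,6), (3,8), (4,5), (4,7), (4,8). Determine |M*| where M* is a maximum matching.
4 (matching: (1,8), (2,7), (3,6), (4,5); upper bound min(|L|,|R|) = min(4,4) = 4)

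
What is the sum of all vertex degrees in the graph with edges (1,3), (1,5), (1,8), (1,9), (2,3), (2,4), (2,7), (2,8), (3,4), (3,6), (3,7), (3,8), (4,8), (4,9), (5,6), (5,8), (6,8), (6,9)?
36 (handshake: sum of degrees = 2|E| = 2 x 18 = 36)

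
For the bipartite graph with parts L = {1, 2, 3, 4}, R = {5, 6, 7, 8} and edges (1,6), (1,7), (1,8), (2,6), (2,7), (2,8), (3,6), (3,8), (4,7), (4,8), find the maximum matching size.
3 (matching: (1,8), (2,7), (3,6); upper bound min(|L|,|R|) = min(4,4) = 4)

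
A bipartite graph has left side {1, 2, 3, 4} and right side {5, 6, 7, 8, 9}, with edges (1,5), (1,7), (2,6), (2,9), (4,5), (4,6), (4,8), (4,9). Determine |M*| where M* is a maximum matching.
3 (matching: (1,7), (2,9), (4,8); upper bound min(|L|,|R|) = min(4,5) = 4)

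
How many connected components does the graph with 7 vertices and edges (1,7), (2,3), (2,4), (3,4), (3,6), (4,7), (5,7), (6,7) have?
1 (components: {1, 2, 3, 4, 5, 6, 7})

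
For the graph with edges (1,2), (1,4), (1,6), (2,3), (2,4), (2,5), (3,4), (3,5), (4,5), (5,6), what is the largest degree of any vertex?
4 (attained at vertices 2, 4, 5)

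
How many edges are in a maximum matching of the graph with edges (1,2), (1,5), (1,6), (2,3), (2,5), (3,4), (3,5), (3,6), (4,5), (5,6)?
3 (matching: (1,2), (3,6), (4,5); upper bound floor(n/2) = floor(6/2) = 3)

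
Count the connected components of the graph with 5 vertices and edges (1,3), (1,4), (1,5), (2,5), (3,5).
1 (components: {1, 2, 3, 4, 5})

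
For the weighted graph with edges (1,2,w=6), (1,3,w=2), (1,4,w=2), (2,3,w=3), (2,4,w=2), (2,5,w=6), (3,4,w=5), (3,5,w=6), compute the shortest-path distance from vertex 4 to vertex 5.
8 (path: 4 -> 2 -> 5; weights 2 + 6 = 8)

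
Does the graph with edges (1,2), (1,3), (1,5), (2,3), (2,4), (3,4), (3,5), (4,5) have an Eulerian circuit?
No (4 vertices have odd degree: {1, 2, 4, 5}; Eulerian circuit requires 0)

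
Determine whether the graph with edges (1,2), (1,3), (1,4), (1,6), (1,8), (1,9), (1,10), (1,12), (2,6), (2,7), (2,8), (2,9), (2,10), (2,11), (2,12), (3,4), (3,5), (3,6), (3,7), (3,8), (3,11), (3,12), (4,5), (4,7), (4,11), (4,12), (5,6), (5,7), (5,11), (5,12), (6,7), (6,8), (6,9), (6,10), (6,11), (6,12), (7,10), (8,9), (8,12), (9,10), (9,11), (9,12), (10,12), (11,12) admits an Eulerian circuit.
No (2 vertices have odd degree: {9, 11}; Eulerian circuit requires 0)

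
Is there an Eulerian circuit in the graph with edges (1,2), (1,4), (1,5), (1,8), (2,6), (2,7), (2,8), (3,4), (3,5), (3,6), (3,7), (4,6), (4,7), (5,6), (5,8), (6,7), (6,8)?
Yes (the graph is connected and all 8 vertices have even degree)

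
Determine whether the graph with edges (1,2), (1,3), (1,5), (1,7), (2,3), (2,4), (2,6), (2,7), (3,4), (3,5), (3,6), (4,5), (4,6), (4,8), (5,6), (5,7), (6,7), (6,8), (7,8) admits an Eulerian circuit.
No (6 vertices have odd degree: {2, 3, 4, 5, 7, 8}; Eulerian circuit requires 0)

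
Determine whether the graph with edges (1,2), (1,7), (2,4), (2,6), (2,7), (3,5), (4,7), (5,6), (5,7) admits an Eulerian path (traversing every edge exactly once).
Yes (the graph is connected and exactly 2 vertices have odd degree: {3, 5}; any Eulerian path must start and end at those)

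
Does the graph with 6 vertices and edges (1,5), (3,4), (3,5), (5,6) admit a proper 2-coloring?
Yes. Partition: {1, 2, 3, 6}, {4, 5}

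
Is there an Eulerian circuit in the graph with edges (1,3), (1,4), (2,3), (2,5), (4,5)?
Yes (the graph is connected and all 5 vertices have even degree)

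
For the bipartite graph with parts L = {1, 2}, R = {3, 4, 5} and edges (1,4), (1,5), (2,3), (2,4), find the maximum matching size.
2 (matching: (1,5), (2,4); upper bound min(|L|,|R|) = min(2,3) = 2)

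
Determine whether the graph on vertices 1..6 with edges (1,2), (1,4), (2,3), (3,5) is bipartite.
Yes. Partition: {1, 3, 6}, {2, 4, 5}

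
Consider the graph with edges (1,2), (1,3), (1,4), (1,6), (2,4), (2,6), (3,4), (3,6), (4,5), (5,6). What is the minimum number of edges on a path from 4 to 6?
2 (path: 4 -> 5 -> 6, 2 edges)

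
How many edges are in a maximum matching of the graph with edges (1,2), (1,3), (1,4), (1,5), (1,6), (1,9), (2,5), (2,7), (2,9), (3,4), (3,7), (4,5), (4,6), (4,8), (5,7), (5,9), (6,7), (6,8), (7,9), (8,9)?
4 (matching: (1,9), (2,7), (3,4), (6,8); upper bound floor(n/2) = floor(9/2) = 4)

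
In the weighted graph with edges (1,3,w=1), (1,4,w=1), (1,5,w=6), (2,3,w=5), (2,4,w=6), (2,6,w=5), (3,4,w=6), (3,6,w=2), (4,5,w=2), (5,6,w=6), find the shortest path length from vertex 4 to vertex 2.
6 (path: 4 -> 2; weights 6 = 6)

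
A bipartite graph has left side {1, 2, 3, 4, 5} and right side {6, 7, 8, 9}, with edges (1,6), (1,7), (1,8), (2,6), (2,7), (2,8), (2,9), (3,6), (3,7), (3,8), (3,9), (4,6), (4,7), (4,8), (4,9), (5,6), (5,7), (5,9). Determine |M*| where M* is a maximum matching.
4 (matching: (1,8), (2,9), (3,7), (4,6); upper bound min(|L|,|R|) = min(5,4) = 4)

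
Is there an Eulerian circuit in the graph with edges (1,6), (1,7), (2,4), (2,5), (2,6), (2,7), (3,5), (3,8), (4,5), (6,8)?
No (2 vertices have odd degree: {5, 6}; Eulerian circuit requires 0)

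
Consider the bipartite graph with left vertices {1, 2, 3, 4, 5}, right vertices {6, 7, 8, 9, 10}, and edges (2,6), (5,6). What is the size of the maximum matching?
1 (matching: (2,6); upper bound min(|L|,|R|) = min(5,5) = 5)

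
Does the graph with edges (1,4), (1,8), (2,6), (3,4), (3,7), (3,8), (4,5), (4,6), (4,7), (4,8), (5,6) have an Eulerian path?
No (4 vertices have odd degree: {2, 3, 6, 8}; Eulerian path requires 0 or 2)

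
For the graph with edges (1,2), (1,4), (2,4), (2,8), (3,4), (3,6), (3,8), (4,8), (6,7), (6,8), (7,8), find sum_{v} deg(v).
22 (handshake: sum of degrees = 2|E| = 2 x 11 = 22)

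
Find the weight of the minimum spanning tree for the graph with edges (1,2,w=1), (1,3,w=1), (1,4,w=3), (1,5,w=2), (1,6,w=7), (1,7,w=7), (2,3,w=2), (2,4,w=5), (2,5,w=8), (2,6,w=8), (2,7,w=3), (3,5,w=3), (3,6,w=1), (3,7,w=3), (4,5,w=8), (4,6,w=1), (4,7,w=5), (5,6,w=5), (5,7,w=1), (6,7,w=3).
7 (MST edges: (1,2,w=1), (1,3,w=1), (1,5,w=2), (3,6,w=1), (4,6,w=1), (5,7,w=1); sum of weights 1 + 1 + 2 + 1 + 1 + 1 = 7)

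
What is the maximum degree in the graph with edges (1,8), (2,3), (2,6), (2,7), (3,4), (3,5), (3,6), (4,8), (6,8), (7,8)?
4 (attained at vertices 3, 8)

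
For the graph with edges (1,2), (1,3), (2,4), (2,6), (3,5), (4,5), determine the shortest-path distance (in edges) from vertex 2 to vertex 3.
2 (path: 2 -> 1 -> 3, 2 edges)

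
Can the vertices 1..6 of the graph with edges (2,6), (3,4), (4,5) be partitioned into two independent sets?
Yes. Partition: {1, 2, 3, 5}, {4, 6}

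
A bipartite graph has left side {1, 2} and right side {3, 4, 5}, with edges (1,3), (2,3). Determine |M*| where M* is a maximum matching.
1 (matching: (1,3); upper bound min(|L|,|R|) = min(2,3) = 2)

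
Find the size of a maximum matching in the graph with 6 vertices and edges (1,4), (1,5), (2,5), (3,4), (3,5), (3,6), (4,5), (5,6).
3 (matching: (1,4), (2,5), (3,6); upper bound floor(n/2) = floor(6/2) = 3)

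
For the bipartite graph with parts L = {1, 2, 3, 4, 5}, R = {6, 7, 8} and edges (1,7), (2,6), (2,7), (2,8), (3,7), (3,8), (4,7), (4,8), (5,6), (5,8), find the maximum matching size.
3 (matching: (1,7), (2,8), (5,6); upper bound min(|L|,|R|) = min(5,3) = 3)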